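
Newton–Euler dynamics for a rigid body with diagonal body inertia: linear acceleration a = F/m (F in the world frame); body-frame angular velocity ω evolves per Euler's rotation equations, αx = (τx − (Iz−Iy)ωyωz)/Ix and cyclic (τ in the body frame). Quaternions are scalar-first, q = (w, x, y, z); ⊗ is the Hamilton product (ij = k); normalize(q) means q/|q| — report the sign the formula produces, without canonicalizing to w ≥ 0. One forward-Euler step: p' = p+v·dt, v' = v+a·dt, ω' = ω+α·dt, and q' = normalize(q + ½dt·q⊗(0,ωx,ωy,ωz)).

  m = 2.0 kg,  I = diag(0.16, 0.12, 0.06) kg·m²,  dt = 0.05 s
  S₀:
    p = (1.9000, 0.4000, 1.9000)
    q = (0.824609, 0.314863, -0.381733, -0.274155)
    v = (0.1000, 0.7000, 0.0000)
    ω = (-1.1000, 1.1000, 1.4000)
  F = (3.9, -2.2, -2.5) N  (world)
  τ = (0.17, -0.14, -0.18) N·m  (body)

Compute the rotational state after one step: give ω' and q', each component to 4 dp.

precession coupling ω×(Iω) = (-0.0924, -0.1540, 0.0484)
angular accel α = (1.6400, 0.1167, -3.8067)
ω' = ω + α·dt = (-1.0180, 1.1058, 1.2097)
2q̇ = q⊗(0,ω) = (1.1500726, -1.1399256, 0.7678322, 1.0808956)
updated quaternion q' = (0.8522, 0.2860, -0.3620, -0.2468)

ω' = (-1.0180, 1.1058, 1.2097)
q' = (0.8522, 0.2860, -0.3620, -0.2468)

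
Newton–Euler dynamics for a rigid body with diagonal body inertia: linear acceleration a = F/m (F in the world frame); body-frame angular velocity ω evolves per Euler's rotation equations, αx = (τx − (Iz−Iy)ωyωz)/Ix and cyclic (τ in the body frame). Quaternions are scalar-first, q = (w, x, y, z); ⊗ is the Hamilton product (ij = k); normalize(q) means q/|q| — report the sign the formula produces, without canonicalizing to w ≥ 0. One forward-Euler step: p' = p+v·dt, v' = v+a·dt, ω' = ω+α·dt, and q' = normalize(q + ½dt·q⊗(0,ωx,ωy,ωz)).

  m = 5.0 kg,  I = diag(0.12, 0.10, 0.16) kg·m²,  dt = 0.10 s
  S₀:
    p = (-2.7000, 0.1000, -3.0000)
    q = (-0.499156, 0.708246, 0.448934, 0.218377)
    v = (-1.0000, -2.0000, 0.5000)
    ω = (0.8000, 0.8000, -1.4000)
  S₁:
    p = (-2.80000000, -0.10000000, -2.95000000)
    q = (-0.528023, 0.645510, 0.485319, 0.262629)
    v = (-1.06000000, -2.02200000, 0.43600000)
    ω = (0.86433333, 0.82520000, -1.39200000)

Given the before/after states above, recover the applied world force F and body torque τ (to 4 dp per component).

F = (-3.0000, -1.1000, -3.2000)
τ = (0.0100, 0.0700, 0.0000)

Δω = ω₁−ω₀ = (0.06433333, 0.02520000, 0.00800000)
ω₀×(Iω₀) = (-0.0672, 0.0448, -0.0128)
I·α + gyro = (0.0100, 0.0700, 0.0000)
Δv = v₁−v₀ = (-0.06000000, -0.02200000, -0.06400000)
applied force F = (-3.0000, -1.1000, -3.2000)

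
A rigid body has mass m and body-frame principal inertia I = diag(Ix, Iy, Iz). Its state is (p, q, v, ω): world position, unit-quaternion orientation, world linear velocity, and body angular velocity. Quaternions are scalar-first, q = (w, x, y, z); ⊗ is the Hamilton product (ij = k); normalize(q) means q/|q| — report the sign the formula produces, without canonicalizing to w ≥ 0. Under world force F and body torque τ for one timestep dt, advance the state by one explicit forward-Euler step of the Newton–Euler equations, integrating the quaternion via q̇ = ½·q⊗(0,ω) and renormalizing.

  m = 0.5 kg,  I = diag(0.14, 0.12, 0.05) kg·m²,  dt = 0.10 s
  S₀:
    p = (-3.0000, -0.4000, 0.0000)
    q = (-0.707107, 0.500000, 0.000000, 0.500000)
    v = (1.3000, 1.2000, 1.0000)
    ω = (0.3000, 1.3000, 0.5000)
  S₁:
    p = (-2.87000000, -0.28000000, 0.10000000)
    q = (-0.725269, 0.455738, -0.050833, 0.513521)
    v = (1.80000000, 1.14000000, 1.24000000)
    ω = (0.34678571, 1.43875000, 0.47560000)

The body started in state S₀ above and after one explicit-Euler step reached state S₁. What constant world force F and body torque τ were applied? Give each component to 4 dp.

F = (2.5000, -0.3000, 1.2000)
τ = (0.0200, 0.1800, -0.0200)

velocity change Δv = (0.50000000, -0.06000000, 0.24000000)
m·(v₁−v₀)/dt = (2.5000, -0.3000, 1.2000)
Δω = ω₁−ω₀ = (0.04678571, 0.13875000, -0.02440000)
gyro term ω₀×Iω₀ = (-0.0455, 0.0135, -0.0078)
applied torque τ = (0.0200, 0.1800, -0.0200)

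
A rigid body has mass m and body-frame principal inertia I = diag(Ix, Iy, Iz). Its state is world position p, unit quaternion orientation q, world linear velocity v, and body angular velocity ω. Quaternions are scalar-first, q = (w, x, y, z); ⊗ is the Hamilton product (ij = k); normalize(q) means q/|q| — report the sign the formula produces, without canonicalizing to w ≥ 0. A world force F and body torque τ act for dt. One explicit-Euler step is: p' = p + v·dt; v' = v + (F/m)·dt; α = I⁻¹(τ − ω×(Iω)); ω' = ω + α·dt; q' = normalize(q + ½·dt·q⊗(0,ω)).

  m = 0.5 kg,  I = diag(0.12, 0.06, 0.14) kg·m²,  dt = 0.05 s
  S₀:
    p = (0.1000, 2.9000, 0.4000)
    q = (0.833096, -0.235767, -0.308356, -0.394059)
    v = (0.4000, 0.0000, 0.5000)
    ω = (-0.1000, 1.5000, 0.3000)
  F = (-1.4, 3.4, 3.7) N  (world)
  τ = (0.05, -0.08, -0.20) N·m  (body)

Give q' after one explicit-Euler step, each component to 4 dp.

2q̇ = q⊗(0,ω) = (0.5571750, 0.4152721, 1.3597800, -0.1345573)
updated quaternion q' = (0.8464, -0.2252, -0.2742, -0.3971)

q' = (0.8464, -0.2252, -0.2742, -0.3971)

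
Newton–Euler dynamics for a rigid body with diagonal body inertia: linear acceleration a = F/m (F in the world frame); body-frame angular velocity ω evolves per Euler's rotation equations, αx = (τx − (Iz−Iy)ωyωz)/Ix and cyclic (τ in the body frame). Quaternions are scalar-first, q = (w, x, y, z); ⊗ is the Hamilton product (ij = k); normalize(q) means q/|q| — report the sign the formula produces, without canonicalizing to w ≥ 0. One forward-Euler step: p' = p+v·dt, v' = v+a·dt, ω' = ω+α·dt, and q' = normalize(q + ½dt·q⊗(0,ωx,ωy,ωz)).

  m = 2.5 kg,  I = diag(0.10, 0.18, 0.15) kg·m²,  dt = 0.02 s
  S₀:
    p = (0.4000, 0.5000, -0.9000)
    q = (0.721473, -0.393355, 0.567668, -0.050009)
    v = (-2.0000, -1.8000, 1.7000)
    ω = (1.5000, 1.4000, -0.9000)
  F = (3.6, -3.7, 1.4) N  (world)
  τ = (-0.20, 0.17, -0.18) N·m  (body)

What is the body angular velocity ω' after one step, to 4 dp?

ω' = (1.4524, 1.4114, -0.9464)

ω×(Iω) gyroscopic = (0.0378, 0.0675, 0.1680)
α = I⁻¹(τ − ω×Iω) = (-2.3780, 0.5694, -2.3200)
new body rate ω' = (1.4524, 1.4114, -0.9464)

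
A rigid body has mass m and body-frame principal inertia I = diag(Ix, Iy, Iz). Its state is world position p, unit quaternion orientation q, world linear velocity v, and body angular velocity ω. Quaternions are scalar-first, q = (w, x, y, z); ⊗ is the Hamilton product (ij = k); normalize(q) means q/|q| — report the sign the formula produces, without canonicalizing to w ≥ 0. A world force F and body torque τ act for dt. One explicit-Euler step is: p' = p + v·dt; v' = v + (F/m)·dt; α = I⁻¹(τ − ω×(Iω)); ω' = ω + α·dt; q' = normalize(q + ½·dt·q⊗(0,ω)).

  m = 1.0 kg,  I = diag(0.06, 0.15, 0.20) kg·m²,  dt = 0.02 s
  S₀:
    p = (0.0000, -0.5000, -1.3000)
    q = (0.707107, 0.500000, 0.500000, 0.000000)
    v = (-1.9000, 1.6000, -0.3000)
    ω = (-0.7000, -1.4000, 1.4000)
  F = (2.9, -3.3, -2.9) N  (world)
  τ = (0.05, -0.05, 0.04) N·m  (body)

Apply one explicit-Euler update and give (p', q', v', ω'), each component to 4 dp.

p' = (-0.0380, -0.4680, -1.3060)
q' = (0.7174, 0.5019, 0.4830, 0.0064)
v' = (-1.8420, 1.5340, -0.3580)
ω' = (-0.6507, -1.4250, 1.3952)

precession coupling ω×(Iω) = (-0.0980, 0.1372, 0.0882)
angular accel α = (2.4667, -1.2480, -0.2410)
new body rate ω' = (-0.6507, -1.4250, 1.3952)
2q̇ = q⊗(0,ω) = (1.0500000, 0.2050251, -1.6899498, 0.6399498)
q + ½dt·q⊗(0,ω), renormalized = (0.7174, 0.5019, 0.4830, 0.0064)
a = F/m = (2.9000, -3.3000, -2.9000)
p + v·dt = (-0.0380, -0.4680, -1.3060)
v' = v + a·dt = (-1.8420, 1.5340, -0.3580)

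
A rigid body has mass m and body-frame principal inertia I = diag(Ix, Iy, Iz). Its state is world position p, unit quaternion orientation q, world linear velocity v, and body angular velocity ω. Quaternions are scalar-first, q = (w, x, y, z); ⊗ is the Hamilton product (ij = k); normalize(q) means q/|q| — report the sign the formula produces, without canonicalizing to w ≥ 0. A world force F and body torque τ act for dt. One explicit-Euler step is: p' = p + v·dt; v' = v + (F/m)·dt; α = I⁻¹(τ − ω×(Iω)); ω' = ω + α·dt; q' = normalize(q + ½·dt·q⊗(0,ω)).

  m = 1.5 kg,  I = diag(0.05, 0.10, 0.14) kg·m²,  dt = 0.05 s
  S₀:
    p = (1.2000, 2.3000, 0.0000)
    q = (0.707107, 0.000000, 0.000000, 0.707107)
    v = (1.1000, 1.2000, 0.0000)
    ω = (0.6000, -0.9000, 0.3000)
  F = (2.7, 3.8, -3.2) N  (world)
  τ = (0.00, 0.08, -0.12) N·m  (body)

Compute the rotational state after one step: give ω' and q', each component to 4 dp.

α = I⁻¹(τ − ω×Iω) = (0.2160, 0.9620, -0.6643)
ω' = ω + α·dt = (0.6108, -0.8519, 0.2668)
q⊗(0,ω) = (-0.2121321, 1.0606605, -0.2121321, 0.2121321)
q' = normalize(q + ½dt·q⊗(0,ω)) = (0.7015, 0.0265, -0.0053, 0.7121)

ω' = (0.6108, -0.8519, 0.2668)
q' = (0.7015, 0.0265, -0.0053, 0.7121)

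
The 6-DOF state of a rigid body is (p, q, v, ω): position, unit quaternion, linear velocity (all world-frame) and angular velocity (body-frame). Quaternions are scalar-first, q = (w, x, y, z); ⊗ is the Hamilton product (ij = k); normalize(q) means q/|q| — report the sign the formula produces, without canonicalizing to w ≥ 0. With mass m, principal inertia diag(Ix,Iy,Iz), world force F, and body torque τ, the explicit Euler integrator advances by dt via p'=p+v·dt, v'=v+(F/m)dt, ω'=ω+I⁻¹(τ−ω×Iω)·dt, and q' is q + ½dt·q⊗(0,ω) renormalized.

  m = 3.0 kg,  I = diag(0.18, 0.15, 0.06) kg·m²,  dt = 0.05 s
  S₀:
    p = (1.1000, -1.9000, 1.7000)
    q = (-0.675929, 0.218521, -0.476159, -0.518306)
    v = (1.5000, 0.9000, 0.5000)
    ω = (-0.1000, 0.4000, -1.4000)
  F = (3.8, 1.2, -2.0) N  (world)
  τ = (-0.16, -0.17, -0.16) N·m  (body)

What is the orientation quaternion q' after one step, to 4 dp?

q⊗(0,ω) = (-0.5133127, 0.9415379, 0.0873884, 0.9860931)
q + ½dt·q⊗(0,ω), renormalized = (-0.6883, 0.2419, -0.4737, -0.4933)

q' = (-0.6883, 0.2419, -0.4737, -0.4933)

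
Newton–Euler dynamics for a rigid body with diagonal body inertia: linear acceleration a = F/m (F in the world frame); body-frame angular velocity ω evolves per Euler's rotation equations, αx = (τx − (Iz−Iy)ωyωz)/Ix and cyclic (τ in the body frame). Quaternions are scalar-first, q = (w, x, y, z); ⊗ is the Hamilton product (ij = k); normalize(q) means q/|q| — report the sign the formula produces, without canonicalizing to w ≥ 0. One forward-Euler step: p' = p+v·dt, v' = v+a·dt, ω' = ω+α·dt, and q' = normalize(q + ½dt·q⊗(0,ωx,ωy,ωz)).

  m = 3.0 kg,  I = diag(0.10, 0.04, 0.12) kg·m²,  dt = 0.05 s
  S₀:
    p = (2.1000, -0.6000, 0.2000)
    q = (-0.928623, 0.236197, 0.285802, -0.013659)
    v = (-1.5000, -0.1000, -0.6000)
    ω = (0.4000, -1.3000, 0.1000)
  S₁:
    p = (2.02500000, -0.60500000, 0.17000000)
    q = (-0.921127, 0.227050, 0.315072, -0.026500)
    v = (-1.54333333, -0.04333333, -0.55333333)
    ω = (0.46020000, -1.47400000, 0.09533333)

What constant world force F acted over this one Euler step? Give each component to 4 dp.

F = (-2.6000, 3.4000, 2.8000)

v₁ − v₀ = (-0.04333333, 0.05666667, 0.04666667)
applied force F = (-2.6000, 3.4000, 2.8000)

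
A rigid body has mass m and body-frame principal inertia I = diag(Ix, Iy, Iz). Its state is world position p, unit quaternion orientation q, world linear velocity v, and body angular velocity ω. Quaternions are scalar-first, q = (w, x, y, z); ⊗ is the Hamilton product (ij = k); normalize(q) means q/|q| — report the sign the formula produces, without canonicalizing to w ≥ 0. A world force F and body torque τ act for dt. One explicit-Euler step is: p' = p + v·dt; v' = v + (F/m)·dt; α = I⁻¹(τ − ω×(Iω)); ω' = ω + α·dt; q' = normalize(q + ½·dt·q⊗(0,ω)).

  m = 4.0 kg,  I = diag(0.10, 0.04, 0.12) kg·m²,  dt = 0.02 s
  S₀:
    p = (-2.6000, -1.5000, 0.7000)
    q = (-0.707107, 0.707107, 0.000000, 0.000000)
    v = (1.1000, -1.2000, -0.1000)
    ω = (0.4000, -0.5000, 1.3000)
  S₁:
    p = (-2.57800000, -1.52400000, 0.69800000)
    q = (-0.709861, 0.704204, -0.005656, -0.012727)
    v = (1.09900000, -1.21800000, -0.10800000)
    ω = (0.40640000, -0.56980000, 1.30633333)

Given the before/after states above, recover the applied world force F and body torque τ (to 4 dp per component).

rate change Δω = (0.00640000, -0.06980000, 0.00633333)
ω₀×(Iω₀) = (-0.0520, -0.0104, 0.0120)
applied torque τ = (-0.0200, -0.1500, 0.0500)
velocity change Δv = (-0.00100000, -0.01800000, -0.00800000)
applied force F = (-0.2000, -3.6000, -1.6000)

F = (-0.2000, -3.6000, -1.6000)
τ = (-0.0200, -0.1500, 0.0500)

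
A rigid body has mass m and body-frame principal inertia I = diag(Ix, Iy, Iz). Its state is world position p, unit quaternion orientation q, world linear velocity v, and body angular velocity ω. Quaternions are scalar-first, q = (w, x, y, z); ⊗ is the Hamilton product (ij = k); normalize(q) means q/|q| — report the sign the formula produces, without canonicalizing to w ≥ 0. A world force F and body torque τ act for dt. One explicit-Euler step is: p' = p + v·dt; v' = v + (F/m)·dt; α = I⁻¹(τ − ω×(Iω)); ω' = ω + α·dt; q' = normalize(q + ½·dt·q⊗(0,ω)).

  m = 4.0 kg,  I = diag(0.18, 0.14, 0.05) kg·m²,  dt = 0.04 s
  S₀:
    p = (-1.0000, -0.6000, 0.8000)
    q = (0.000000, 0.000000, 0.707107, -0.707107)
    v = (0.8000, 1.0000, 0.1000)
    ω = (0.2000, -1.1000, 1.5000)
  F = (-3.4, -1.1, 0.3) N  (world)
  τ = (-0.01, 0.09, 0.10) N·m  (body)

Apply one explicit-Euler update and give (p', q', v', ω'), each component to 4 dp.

p' = (-0.9680, -0.5600, 0.8040)
q' = (0.0367, 0.0057, 0.7038, -0.7094)
v' = (0.7660, 0.9890, 0.1030)
ω' = (0.1648, -1.0854, 1.5730)

(τ − ω×Iω)/I = (-0.8806, 0.3643, 1.8240)
ω + α·dt = (0.1648, -1.0854, 1.5730)
2q̇ = q⊗(0,ω) = (1.8384782, 0.2828428, -0.1414214, -0.1414214)
q' = normalize(q + ½dt·q⊗(0,ω)) = (0.0367, 0.0057, 0.7038, -0.7094)
a = (-0.8500, -0.2750, 0.0750)
p' = p + v·dt = (-0.9680, -0.5600, 0.8040)
v' = v + a·dt = (0.7660, 0.9890, 0.1030)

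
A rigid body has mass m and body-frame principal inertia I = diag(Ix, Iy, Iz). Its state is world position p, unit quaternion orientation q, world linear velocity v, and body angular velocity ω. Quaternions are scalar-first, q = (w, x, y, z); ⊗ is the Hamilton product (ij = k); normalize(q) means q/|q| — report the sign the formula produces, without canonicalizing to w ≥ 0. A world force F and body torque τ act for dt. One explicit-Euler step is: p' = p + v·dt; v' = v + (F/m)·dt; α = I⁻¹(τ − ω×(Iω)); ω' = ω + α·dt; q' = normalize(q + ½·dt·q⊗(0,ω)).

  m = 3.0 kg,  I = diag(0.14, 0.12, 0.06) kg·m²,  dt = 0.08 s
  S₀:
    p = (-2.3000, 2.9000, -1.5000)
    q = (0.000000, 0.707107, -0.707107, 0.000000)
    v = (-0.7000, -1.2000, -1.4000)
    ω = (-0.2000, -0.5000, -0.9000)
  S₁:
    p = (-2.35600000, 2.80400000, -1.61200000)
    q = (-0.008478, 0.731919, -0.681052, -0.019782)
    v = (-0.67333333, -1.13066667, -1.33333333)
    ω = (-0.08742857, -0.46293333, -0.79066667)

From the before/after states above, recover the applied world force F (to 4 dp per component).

velocity change Δv = (0.02666667, 0.06933333, 0.06666667)
m·(v₁−v₀)/dt = (1.0000, 2.6000, 2.5000)

F = (1.0000, 2.6000, 2.5000)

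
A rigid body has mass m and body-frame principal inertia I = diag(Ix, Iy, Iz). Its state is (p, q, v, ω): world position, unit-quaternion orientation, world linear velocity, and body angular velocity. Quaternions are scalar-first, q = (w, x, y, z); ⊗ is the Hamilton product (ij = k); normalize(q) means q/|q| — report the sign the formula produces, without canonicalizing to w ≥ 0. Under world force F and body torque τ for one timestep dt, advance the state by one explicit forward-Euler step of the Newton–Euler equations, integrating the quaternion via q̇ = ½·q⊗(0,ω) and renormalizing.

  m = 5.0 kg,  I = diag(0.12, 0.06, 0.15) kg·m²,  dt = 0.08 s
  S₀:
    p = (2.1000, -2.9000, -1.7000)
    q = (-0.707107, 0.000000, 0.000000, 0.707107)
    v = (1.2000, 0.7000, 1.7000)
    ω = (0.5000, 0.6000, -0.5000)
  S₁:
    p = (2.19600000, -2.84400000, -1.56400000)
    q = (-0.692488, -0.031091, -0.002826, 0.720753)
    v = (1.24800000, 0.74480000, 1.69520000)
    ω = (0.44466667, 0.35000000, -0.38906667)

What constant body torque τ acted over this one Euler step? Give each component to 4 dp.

Δω = ω₁−ω₀ = (-0.05533333, -0.25000000, 0.11093333)
precession coupling = (-0.0270, 0.0075, -0.0180)
I·α + gyro = (-0.1100, -0.1800, 0.1900)

τ = (-0.1100, -0.1800, 0.1900)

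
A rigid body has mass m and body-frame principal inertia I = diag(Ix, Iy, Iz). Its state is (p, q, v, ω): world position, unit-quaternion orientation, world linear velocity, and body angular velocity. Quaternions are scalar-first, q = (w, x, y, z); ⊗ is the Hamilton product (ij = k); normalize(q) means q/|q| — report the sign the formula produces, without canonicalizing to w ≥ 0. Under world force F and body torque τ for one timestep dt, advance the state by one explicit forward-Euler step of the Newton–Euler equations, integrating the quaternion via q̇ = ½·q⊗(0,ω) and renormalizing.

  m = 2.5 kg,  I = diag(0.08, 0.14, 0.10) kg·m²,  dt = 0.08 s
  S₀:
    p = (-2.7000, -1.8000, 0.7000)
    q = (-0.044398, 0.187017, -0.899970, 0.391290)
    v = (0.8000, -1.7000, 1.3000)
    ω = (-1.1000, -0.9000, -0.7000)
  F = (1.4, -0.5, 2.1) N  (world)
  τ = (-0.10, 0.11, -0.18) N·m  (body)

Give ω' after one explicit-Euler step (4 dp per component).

precession coupling ω×(Iω) = (-0.0252, -0.0154, 0.0594)
angular accel α = (-0.9350, 0.8957, -2.3940)
new body rate ω' = (-1.1748, -0.8283, -0.8915)

ω' = (-1.1748, -0.8283, -0.8915)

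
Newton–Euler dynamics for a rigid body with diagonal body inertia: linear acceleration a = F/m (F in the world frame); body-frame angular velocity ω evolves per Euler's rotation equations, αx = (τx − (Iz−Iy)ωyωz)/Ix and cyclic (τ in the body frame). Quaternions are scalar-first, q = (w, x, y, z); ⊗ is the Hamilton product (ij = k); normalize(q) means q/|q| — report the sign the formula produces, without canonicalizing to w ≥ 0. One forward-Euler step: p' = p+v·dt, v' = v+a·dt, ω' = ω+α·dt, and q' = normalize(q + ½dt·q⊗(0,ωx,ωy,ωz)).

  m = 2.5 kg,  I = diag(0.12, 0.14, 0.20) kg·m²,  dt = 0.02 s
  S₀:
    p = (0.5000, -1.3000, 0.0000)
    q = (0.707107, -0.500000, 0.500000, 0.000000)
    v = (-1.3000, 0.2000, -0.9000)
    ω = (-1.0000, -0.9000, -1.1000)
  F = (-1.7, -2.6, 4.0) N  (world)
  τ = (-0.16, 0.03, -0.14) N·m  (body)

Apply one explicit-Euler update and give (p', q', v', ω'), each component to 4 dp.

linear accel F/m = (-0.6800, -1.0400, 1.6000)
new position p' = (0.4740, -1.2960, -0.0180)
new velocity v' = (-1.3136, 0.1792, -0.8680)
α = I⁻¹(τ − ω×Iω) = (-1.8283, 0.8429, -0.7900)
ω' = ω + α·dt = (-1.0366, -0.8831, -1.1158)
Hamilton product q⊗(0,ω) = (-0.0500000, -1.2571070, -1.1863963, 0.1721823)
q + ½dt·q⊗(0,ω), renormalized = (0.7065, -0.5125, 0.4881, 0.0017)

p' = (0.4740, -1.2960, -0.0180)
q' = (0.7065, -0.5125, 0.4881, 0.0017)
v' = (-1.3136, 0.1792, -0.8680)
ω' = (-1.0366, -0.8831, -1.1158)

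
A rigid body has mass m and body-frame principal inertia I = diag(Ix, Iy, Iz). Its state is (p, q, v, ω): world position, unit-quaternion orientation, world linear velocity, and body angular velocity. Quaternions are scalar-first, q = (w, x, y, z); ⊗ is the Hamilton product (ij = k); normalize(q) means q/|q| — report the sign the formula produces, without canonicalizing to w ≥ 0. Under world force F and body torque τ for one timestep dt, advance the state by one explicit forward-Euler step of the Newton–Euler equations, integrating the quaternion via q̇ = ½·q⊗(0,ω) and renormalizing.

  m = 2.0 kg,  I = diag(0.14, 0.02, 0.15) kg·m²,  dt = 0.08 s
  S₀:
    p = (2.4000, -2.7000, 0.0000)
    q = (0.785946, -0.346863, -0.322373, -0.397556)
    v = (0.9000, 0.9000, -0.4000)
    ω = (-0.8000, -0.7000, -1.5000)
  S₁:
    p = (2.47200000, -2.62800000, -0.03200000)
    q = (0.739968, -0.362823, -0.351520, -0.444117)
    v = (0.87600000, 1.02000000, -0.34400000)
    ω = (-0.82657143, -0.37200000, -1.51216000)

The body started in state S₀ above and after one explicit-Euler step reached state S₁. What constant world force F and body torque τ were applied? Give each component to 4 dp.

F = (-0.6000, 3.0000, 1.4000)
τ = (0.0900, 0.0700, -0.0900)

velocity change Δv = (-0.02400000, 0.12000000, 0.05600000)
m·(v₁−v₀)/dt = (-0.6000, 3.0000, 1.4000)
ω₁ − ω₀ = (-0.02657143, 0.32800000, -0.01216000)
ω₀×(Iω₀) = (0.1365, -0.0120, -0.0672)
I·α + gyro = (0.0900, 0.0700, -0.0900)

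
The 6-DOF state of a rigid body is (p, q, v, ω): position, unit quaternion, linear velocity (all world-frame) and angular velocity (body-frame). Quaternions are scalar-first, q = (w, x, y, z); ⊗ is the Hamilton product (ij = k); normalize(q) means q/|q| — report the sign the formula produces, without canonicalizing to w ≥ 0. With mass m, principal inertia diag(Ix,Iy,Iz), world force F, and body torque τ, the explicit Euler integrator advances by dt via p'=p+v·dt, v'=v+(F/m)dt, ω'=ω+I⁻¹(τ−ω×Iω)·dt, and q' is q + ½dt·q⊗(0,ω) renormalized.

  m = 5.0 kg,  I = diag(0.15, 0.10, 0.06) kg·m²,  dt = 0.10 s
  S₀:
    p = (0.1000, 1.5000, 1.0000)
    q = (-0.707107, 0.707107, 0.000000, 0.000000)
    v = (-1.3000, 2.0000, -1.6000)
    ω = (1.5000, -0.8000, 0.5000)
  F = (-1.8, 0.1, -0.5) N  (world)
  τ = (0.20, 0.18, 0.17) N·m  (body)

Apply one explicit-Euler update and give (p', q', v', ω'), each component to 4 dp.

p' = (-0.0300, 1.7000, 0.8400)
q' = (-0.7572, 0.6515, 0.0106, -0.0458)
v' = (-1.3360, 2.0020, -1.6100)
ω' = (1.6227, -0.6875, 0.6833)

ω×(Iω) gyroscopic = (0.0160, 0.0675, 0.0600)
α = I⁻¹(τ − ω×Iω) = (1.2267, 1.1250, 1.8333)
ω' = ω + α·dt = (1.6227, -0.6875, 0.6833)
2q̇ = q⊗(0,ω) = (-1.0606605, -1.0606605, 0.2121321, -0.9192391)
q' = normalize(q + ½dt·q⊗(0,ω)) = (-0.7572, 0.6515, 0.0106, -0.0458)
linear accel F/m = (-0.3600, 0.0200, -0.1000)
p + v·dt = (-0.0300, 1.7000, 0.8400)
v' = v + a·dt = (-1.3360, 2.0020, -1.6100)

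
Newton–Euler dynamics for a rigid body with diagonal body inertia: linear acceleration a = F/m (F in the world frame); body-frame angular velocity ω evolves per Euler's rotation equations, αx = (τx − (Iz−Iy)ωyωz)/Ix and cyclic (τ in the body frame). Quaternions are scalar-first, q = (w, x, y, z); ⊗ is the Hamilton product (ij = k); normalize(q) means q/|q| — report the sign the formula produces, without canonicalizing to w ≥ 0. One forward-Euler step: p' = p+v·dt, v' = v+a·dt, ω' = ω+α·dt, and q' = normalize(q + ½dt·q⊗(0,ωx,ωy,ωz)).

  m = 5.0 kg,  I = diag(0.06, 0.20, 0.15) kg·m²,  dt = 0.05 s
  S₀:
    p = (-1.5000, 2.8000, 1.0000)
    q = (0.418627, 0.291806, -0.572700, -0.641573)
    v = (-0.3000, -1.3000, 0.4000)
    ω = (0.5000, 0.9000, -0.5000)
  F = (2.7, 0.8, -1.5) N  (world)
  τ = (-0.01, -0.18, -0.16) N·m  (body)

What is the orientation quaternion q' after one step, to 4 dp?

q' = (0.4197, 0.3185, -0.5674, -0.6328)

q⊗(0,ω) = (0.0487405, 1.0730792, 0.2018808, 0.3396619)
q + ½dt·q⊗(0,ω), renormalized = (0.4197, 0.3185, -0.5674, -0.6328)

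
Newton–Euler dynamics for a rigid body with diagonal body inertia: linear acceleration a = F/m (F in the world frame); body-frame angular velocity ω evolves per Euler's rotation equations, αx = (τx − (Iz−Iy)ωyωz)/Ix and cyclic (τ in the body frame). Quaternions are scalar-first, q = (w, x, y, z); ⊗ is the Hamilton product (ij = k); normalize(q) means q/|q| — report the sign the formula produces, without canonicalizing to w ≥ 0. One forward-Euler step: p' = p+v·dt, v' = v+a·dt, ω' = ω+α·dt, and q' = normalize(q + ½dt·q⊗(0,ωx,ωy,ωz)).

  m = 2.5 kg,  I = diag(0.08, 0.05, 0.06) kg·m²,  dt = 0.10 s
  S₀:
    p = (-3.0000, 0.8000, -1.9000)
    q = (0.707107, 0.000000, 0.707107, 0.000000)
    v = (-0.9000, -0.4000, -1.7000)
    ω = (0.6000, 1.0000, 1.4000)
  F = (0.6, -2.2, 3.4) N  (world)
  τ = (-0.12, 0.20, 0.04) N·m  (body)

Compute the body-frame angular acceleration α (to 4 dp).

α = (-1.6750, 3.6640, 0.9667)

precession coupling ω×(Iω) = (0.0140, 0.0168, -0.0180)
(τ − ω×Iω)/I = (-1.6750, 3.6640, 0.9667)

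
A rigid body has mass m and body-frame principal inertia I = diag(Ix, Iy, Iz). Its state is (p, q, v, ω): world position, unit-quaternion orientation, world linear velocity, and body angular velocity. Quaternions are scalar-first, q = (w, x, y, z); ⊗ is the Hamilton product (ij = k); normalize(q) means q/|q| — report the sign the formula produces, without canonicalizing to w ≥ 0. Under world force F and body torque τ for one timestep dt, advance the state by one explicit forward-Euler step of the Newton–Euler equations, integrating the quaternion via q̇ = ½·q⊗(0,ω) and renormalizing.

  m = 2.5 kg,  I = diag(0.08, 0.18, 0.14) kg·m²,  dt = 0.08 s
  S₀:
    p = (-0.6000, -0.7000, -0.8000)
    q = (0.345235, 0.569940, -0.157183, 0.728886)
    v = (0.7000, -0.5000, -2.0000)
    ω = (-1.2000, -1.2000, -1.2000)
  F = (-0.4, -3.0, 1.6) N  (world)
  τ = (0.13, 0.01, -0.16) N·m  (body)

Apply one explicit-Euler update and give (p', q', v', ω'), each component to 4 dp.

p' = (-0.5440, -0.7400, -0.9600)
q' = (0.3987, 0.5939, -0.1808, 0.6751)
v' = (0.6872, -0.5960, -1.9488)
ω' = (-1.0124, -1.1572, -1.3737)

angular accel α = (2.3450, 0.5356, -2.1714)
new body rate ω' = (-1.0124, -1.1572, -1.3737)
2q̇ = q⊗(0,ω) = (1.3699716, 0.6490008, -0.6050172, -1.2868296)
q + ½dt·q⊗(0,ω), renormalized = (0.3987, 0.5939, -0.1808, 0.6751)
p + v·dt = (-0.5440, -0.7400, -0.9600)
v' = v + a·dt = (0.6872, -0.5960, -1.9488)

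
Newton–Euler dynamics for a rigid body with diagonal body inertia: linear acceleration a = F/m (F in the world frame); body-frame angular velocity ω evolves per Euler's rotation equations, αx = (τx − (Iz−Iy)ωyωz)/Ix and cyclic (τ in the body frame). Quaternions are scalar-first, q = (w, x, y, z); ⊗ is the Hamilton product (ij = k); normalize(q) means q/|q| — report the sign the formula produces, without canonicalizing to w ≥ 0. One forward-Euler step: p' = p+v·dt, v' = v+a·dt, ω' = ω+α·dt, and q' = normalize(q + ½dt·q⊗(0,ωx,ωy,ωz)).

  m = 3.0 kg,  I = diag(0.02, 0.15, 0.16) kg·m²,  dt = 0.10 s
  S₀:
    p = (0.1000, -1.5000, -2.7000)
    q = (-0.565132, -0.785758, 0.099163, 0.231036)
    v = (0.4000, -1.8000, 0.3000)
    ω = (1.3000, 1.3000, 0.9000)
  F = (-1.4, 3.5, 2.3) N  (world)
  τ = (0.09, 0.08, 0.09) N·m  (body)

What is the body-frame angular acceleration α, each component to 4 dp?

α = (3.9150, 1.6253, -0.8106)

ω×(Iω) gyroscopic = (0.0117, -0.1638, 0.2197)
(τ − ω×Iω)/I = (3.9150, 1.6253, -0.8106)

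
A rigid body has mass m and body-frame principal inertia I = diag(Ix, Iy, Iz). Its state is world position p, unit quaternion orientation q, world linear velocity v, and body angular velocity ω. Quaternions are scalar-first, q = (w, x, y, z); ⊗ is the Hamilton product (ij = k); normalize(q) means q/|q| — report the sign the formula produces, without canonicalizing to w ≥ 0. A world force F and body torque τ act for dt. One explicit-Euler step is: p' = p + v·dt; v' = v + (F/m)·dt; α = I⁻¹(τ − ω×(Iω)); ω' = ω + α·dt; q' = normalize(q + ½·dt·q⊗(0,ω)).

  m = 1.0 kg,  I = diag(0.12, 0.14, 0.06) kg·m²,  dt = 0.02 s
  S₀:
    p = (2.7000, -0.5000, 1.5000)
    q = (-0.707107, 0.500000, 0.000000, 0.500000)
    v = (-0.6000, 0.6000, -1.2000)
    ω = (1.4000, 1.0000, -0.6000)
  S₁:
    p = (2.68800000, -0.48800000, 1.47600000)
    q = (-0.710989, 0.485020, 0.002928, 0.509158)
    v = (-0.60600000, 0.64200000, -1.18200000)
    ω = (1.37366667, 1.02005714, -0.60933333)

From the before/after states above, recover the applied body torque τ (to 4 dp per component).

τ = (-0.1100, 0.0900, 0.0000)

Δω = ω₁−ω₀ = (-0.02633333, 0.02005714, -0.00933333)
ω₀×(Iω₀) = (0.0480, -0.0504, 0.0280)
I·α + gyro = (-0.1100, 0.0900, 0.0000)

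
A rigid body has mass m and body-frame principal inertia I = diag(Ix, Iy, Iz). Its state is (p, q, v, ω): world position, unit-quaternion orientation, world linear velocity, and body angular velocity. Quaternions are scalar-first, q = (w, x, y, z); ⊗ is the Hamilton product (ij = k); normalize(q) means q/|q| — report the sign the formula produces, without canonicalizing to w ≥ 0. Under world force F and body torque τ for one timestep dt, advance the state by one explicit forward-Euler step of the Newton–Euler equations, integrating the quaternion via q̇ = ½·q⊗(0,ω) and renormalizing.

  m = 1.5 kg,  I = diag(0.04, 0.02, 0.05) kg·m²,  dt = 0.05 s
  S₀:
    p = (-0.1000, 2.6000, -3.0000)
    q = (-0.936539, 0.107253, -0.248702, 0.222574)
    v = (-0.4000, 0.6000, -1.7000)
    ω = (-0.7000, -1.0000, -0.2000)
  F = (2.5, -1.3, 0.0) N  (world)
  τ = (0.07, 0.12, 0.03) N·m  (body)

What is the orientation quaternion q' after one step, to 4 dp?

q' = (-0.9393, 0.1304, -0.2285, 0.2201)

q⊗(0,ω) = (-0.1291101, 0.9278917, 0.8021878, -0.0940366)
updated quaternion q' = (-0.9393, 0.1304, -0.2285, 0.2201)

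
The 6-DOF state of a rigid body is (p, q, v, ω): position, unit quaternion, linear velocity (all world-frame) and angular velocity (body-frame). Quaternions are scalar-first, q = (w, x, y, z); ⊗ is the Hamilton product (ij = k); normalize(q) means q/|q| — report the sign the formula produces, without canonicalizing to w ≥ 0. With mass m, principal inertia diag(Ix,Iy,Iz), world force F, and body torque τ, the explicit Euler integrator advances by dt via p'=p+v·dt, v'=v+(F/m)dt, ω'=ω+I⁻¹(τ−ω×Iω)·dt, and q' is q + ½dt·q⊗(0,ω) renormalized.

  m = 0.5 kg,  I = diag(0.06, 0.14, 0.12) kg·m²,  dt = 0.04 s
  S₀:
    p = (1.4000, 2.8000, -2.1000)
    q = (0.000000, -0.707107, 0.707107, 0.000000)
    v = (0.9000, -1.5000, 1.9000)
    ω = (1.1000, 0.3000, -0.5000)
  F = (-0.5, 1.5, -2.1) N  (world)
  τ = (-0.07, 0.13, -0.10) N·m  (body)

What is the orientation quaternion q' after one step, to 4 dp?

q' = (0.0113, -0.7140, 0.6998, -0.0198)

q⊗(0,ω) = (0.5656856, -0.3535535, -0.3535535, -0.9899498)
updated quaternion q' = (0.0113, -0.7140, 0.6998, -0.0198)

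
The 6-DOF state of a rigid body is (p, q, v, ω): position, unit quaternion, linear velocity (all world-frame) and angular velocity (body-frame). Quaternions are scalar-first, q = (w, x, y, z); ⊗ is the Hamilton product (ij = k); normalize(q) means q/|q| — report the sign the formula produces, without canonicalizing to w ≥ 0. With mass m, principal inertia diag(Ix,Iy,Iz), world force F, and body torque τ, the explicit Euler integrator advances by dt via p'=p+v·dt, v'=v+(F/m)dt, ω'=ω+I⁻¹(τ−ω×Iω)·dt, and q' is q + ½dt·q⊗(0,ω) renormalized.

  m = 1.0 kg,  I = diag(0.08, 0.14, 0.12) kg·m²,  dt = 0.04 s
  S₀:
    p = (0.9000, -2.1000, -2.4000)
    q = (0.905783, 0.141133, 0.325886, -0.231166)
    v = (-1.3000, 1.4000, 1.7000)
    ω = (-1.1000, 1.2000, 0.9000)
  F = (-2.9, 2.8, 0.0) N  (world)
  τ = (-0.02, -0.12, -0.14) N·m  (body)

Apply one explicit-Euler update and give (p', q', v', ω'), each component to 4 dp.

a = F/m = (-2.9000, 2.8000, 0.0000)
p' = p + v·dt = (0.8480, -2.0440, -2.3320)
v + (F/m)dt = (-1.4160, 1.5120, 1.7000)
ω×(Iω) gyroscopic = (-0.0216, 0.0396, -0.0792)
(τ − ω×Iω)/I = (0.0200, -1.1400, -0.5067)
ω' = ω + α·dt = (-1.0992, 1.1544, 0.8797)
2q̇ = q⊗(0,ω) = (-0.0277675, -0.4256647, 1.2142025, 1.3430389)
updated quaternion q' = (0.9046, 0.1325, 0.3499, -0.2042)

p' = (0.8480, -2.0440, -2.3320)
q' = (0.9046, 0.1325, 0.3499, -0.2042)
v' = (-1.4160, 1.5120, 1.7000)
ω' = (-1.0992, 1.1544, 0.8797)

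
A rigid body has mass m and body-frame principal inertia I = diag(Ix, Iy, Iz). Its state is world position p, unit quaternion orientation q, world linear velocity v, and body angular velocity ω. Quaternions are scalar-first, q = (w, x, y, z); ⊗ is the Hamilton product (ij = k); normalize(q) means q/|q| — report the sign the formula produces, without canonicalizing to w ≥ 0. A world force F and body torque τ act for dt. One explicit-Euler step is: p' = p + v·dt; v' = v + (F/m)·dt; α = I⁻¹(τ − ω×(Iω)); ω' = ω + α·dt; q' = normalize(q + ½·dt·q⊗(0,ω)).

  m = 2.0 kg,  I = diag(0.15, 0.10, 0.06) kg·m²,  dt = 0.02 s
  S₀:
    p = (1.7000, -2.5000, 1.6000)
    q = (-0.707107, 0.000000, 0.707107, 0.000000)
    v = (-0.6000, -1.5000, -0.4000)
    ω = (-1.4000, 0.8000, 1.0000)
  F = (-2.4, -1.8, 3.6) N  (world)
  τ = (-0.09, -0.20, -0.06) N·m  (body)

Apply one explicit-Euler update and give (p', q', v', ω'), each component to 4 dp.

ω×(Iω) gyroscopic = (-0.0320, -0.1260, 0.0560)
(τ − ω×Iω)/I = (-0.3867, -0.7400, -1.9333)
ω' = ω + α·dt = (-1.4077, 0.7852, 0.9613)
2q̇ = q⊗(0,ω) = (-0.5656856, 1.6970568, -0.5656856, 0.2828428)
updated quaternion q' = (-0.7126, 0.0170, 0.7013, 0.0028)
a = F/m = (-1.2000, -0.9000, 1.8000)
new position p' = (1.6880, -2.5300, 1.5920)
v + (F/m)dt = (-0.6240, -1.5180, -0.3640)

p' = (1.6880, -2.5300, 1.5920)
q' = (-0.7126, 0.0170, 0.7013, 0.0028)
v' = (-0.6240, -1.5180, -0.3640)
ω' = (-1.4077, 0.7852, 0.9613)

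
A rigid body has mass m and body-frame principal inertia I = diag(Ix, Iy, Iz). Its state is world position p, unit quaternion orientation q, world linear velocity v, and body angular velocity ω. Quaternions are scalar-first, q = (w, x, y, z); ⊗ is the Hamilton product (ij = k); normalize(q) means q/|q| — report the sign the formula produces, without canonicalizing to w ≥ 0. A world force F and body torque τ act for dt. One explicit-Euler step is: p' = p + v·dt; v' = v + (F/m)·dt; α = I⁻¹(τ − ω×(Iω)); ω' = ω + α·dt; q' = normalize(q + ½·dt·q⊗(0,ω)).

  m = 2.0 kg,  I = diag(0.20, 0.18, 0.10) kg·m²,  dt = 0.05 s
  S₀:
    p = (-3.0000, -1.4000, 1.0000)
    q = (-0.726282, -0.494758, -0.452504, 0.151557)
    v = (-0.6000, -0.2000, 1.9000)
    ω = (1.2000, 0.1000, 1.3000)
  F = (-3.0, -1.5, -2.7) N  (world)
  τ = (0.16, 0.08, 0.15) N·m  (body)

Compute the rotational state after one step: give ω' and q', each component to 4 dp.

ω' = (1.2426, 0.0789, 1.3762)
q' = (-0.7145, -0.5311, -0.4333, 0.1402)

gyro term ω×Iω = (-0.0104, 0.1560, -0.0024)
angular accel α = (0.8520, -0.4222, 1.5240)
new body rate ω' = (1.2426, 0.0789, 1.3762)
2q̇ = q⊗(0,ω) = (0.4419359, -1.4749493, 0.7524256, -0.4506376)
q' = normalize(q + ½dt·q⊗(0,ω)) = (-0.7145, -0.5311, -0.4333, 0.1402)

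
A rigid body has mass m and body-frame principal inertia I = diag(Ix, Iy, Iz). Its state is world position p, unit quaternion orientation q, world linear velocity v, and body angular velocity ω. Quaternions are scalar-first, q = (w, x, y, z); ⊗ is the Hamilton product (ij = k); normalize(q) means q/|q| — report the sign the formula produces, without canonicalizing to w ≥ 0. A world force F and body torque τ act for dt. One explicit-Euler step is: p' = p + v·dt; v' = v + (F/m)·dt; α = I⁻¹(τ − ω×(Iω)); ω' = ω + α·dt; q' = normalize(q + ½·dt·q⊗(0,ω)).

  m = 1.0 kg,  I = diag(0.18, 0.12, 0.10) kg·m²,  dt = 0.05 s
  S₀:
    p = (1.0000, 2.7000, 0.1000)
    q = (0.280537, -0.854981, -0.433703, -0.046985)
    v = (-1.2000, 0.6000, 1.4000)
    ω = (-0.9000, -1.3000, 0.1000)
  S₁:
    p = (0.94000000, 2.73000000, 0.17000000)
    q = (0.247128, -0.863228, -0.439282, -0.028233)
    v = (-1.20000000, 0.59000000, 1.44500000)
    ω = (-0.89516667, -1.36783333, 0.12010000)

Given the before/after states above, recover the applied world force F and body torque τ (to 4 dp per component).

F = (0.0000, -0.2000, 0.9000)
τ = (0.0200, -0.1700, -0.0300)

velocity change Δv = (0.00000000, -0.01000000, 0.04500000)
m·(v₁−v₀)/dt = (0.0000, -0.2000, 0.9000)
rate change Δω = (0.00483333, -0.06783333, 0.02010000)
gyro term ω₀×Iω₀ = (0.0026, -0.0072, -0.0702)
τ = I·(Δω/dt) + ω₀×(Iω₀) = (0.0200, -0.1700, -0.0300)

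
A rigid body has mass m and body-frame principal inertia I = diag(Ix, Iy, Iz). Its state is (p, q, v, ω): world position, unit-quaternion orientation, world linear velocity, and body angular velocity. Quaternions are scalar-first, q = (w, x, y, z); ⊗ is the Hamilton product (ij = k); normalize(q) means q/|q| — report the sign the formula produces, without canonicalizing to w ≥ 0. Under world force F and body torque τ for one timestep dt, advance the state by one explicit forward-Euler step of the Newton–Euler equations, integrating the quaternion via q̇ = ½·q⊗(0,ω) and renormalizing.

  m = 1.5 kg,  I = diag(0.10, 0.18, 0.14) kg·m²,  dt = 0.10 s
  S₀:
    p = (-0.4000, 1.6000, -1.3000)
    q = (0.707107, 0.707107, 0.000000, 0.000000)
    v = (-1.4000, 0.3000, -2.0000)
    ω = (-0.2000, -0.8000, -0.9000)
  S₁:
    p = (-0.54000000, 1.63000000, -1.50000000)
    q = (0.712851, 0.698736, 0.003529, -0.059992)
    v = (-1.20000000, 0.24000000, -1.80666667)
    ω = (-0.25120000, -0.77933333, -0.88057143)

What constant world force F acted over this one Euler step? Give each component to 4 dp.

Δv = v₁−v₀ = (0.20000000, -0.06000000, 0.19333333)
m·(v₁−v₀)/dt = (3.0000, -0.9000, 2.9000)

F = (3.0000, -0.9000, 2.9000)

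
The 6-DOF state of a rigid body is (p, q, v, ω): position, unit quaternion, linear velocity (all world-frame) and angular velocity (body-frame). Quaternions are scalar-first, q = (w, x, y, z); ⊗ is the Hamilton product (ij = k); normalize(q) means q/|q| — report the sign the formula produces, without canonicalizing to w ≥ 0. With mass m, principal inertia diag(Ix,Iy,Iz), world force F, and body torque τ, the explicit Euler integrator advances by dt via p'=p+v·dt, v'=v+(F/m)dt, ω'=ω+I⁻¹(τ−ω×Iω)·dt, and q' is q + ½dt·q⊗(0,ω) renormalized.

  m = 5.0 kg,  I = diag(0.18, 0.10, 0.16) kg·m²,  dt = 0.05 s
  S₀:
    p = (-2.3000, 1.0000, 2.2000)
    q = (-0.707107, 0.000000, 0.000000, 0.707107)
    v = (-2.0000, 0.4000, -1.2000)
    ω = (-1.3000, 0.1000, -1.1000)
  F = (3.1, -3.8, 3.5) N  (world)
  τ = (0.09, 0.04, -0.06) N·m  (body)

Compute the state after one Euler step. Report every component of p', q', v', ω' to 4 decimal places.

a = (0.6200, -0.7600, 0.7000)
p' = p + v·dt = (-2.4000, 1.0200, 2.1400)
v' = v + a·dt = (-1.9690, 0.3620, -1.1650)
precession coupling ω×(Iω) = (-0.0066, 0.0286, 0.0104)
(τ − ω×Iω)/I = (0.5367, 0.1140, -0.4400)
ω + α·dt = (-1.2732, 0.1057, -1.1220)
q⊗(0,ω) = (0.7778177, 0.8485284, -0.9899498, 0.7778177)
q + ½dt·q⊗(0,ω), renormalized = (-0.6870, 0.0212, -0.0247, 0.7259)

p' = (-2.4000, 1.0200, 2.1400)
q' = (-0.6870, 0.0212, -0.0247, 0.7259)
v' = (-1.9690, 0.3620, -1.1650)
ω' = (-1.2732, 0.1057, -1.1220)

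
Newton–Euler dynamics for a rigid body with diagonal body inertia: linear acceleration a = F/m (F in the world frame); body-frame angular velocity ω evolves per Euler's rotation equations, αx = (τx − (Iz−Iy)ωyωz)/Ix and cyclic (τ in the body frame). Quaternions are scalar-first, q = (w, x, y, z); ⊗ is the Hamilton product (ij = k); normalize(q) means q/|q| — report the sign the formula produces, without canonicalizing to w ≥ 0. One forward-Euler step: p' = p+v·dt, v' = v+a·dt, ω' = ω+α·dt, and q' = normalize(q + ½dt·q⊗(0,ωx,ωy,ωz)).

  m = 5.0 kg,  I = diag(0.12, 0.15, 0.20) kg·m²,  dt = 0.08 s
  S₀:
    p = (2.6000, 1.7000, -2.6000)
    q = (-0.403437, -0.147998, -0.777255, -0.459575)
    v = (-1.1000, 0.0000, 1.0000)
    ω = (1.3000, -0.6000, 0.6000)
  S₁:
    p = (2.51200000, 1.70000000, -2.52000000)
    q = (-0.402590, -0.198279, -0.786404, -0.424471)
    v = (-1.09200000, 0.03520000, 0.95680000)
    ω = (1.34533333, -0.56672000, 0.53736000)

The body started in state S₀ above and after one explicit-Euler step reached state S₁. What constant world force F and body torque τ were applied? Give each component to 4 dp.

ω₁ − ω₀ = (0.04533333, 0.03328000, -0.06264000)
precession coupling = (-0.0180, -0.0624, -0.0234)
τ = I·(Δω/dt) + ω₀×(Iω₀) = (0.0500, 0.0000, -0.1800)
Δv = v₁−v₀ = (0.00800000, 0.03520000, -0.04320000)
applied force F = (0.5000, 2.2000, -2.7000)

F = (0.5000, 2.2000, -2.7000)
τ = (0.0500, 0.0000, -0.1800)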